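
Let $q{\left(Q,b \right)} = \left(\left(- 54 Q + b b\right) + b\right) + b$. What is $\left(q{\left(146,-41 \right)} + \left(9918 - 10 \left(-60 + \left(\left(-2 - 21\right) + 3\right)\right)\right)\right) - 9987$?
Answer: $-5554$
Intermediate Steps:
$q{\left(Q,b \right)} = b^{2} - 54 Q + 2 b$ ($q{\left(Q,b \right)} = \left(\left(- 54 Q + b^{2}\right) + b\right) + b = \left(\left(b^{2} - 54 Q\right) + b\right) + b = \left(b + b^{2} - 54 Q\right) + b = b^{2} - 54 Q + 2 b$)
$\left(q{\left(146,-41 \right)} + \left(9918 - 10 \left(-60 + \left(\left(-2 - 21\right) + 3\right)\right)\right)\right) - 9987 = \left(\left(\left(-41\right)^{2} - 7884 + 2 \left(-41\right)\right) + \left(9918 - 10 \left(-60 + \left(\left(-2 - 21\right) + 3\right)\right)\right)\right) - 9987 = \left(\left(1681 - 7884 - 82\right) + \left(9918 - 10 \left(-60 + \left(-23 + 3\right)\right)\right)\right) - 9987 = \left(-6285 + \left(9918 - 10 \left(-60 - 20\right)\right)\right) - 9987 = \left(-6285 + \left(9918 - -800\right)\right) - 9987 = \left(-6285 + \left(9918 + 800\right)\right) - 9987 = \left(-6285 + 10718\right) - 9987 = 4433 - 9987 = -5554$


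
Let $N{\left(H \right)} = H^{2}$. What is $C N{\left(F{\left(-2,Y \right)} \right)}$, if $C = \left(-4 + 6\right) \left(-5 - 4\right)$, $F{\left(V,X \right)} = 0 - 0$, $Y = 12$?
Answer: $0$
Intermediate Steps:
$F{\left(V,X \right)} = 0$ ($F{\left(V,X \right)} = 0 + 0 = 0$)
$C = -18$ ($C = 2 \left(-9\right) = -18$)
$C N{\left(F{\left(-2,Y \right)} \right)} = - 18 \cdot 0^{2} = \left(-18\right) 0 = 0$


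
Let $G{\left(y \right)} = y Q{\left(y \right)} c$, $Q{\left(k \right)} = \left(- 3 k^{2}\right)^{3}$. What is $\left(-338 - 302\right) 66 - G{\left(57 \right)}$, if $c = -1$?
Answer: $-52782232358451$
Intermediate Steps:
$Q{\left(k \right)} = - 27 k^{6}$
$G{\left(y \right)} = 27 y^{7}$ ($G{\left(y \right)} = y \left(- 27 y^{6}\right) \left(-1\right) = - 27 y^{7} \left(-1\right) = 27 y^{7}$)
$\left(-338 - 302\right) 66 - G{\left(57 \right)} = \left(-338 - 302\right) 66 - 27 \cdot 57^{7} = \left(-640\right) 66 - 27 \cdot 1954897493193 = -42240 - 52782232316211 = -52782232358451$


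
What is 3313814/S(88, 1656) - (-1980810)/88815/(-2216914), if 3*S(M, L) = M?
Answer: 32623706313564549/288779651468 ≈ 1.1297e+5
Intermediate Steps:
S(M, L) = M/3
3313814/S(88, 1656) - (-1980810)/88815/(-2216914) = 3313814/(((⅓)*88)) - (-1980810)/88815/(-2216914) = 3313814/(88/3) - (-1980810)/88815*(-1/2216914) = 3313814*(3/88) - 30*(-22009/29605)*(-1/2216914) = 4970721/44 + (132054/5921)*(-1/2216914) = 4970721/44 - 66027/6563173897 = 32623706313564549/288779651468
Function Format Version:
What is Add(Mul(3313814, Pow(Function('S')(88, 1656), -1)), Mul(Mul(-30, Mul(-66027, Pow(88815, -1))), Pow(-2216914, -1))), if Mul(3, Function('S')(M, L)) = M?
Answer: Rational(32623706313564549, 288779651468) ≈ 1.1297e+5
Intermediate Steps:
Function('S')(M, L) = Mul(Rational(1, 3), M)
Add(Mul(3313814, Pow(Function('S')(88, 1656), -1)), Mul(Mul(-30, Mul(-66027, Pow(88815, -1))), Pow(-2216914, -1))) = Add(Mul(3313814, Pow(Mul(Rational(1, 3), 88), -1)), Mul(Mul(-30, Mul(-66027, Pow(88815, -1))), Pow(-2216914, -1))) = Add(Mul(3313814, Pow(Rational(88, 3), -1)), Mul(Mul(-30, Mul(-66027, Rational(1, 88815))), Rational(-1, 2216914))) = Add(Mul(3313814, Rational(3, 88)), Mul(Mul(-30, Rational(-22009, 29605)), Rational(-1, 2216914))) = Add(Rational(4970721, 44), Mul(Rational(132054, 5921), Rational(-1, 2216914))) = Add(Rational(4970721, 44), Rational(-66027, 6563173897)) = Rational(32623706313564549, 288779651468)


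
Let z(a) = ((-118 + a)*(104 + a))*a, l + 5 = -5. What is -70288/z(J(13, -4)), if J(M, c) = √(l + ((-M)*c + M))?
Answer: -42784/6488883 + 37335152*√55/356888565 ≈ 0.76924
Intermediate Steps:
l = -10 (l = -5 - 5 = -10)
J(M, c) = √(-10 + M - M*c) (J(M, c) = √(-10 + ((-M)*c + M)) = √(-10 + (-M*c + M)) = √(-10 + (M - M*c)) = √(-10 + M - M*c))
z(a) = a*(-118 + a)*(104 + a)
-70288/z(J(13, -4)) = -70288*1/((-12272 + (√(-10 + 13 - 1*13*(-4)))² - 14*√(-10 + 13 - 1*13*(-4)))*√(-10 + 13 - 1*13*(-4))) = -70288*1/((-12272 + (√(-10 + 13 + 52))² - 14*√(-10 + 13 + 52))*√(-10 + 13 + 52)) = -70288*√55/(55*(-12272 + (√55)² - 14*√55)) = -70288*√55/(55*(-12272 + 55 - 14*√55)) = -70288*√55/(55*(-12217 - 14*√55))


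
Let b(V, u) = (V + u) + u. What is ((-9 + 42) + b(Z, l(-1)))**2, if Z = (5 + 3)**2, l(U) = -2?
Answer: 8649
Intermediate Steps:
Z = 64 (Z = 8**2 = 64)
b(V, u) = V + 2*u
((-9 + 42) + b(Z, l(-1)))**2 = ((-9 + 42) + (64 + 2*(-2)))**2 = (33 + (64 - 4))**2 = (33 + 60)**2 = 93**2 = 8649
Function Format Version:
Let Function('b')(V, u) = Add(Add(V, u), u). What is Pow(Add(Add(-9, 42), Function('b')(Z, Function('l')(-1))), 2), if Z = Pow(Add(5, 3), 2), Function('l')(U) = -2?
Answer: 8649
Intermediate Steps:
Z = 64 (Z = Pow(8, 2) = 64)
Function('b')(V, u) = Add(V, Mul(2, u))
Pow(Add(Add(-9, 42), Function('b')(Z, Function('l')(-1))), 2) = Pow(Add(Add(-9, 42), Add(64, Mul(2, -2))), 2) = Pow(Add(33, Add(64, -4)), 2) = Pow(Add(33, 60), 2) = Pow(93, 2) = 8649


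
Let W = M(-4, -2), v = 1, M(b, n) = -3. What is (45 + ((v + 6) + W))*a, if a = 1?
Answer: 49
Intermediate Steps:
W = -3
(45 + ((v + 6) + W))*a = (45 + ((1 + 6) - 3))*1 = (45 + (7 - 3))*1 = (45 + 4)*1 = 49*1 = 49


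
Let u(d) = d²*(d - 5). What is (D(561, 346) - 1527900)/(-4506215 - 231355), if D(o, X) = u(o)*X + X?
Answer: -30271619771/2368785 ≈ -12779.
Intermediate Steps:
u(d) = d²*(-5 + d)
D(o, X) = X + X*o²*(-5 + o) (D(o, X) = (o²*(-5 + o))*X + X = X*o²*(-5 + o) + X = X + X*o²*(-5 + o))
(D(561, 346) - 1527900)/(-4506215 - 231355) = (346*(1 + 561²*(-5 + 561)) - 1527900)/(-4506215 - 231355) = (346*(1 + 314721*556) - 1527900)/(-4737570) = (346*(1 + 174984876) - 1527900)*(-1/4737570) = (346*174984877 - 1527900)*(-1/4737570) = (60544767442 - 1527900)*(-1/4737570) = 60543239542*(-1/4737570) = -30271619771/2368785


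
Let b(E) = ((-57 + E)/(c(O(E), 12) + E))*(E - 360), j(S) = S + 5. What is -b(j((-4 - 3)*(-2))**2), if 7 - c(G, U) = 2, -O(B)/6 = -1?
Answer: -152/183 ≈ -0.83060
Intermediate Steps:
j(S) = 5 + S
O(B) = 6 (O(B) = -6*(-1) = 6)
c(G, U) = 5 (c(G, U) = 7 - 1*2 = 7 - 2 = 5)
b(E) = (-360 + E)*(-57 + E)/(5 + E) (b(E) = ((-57 + E)/(5 + E))*(E - 360) = ((-57 + E)/(5 + E))*(-360 + E) = (-360 + E)*(-57 + E)/(5 + E))
-b(j((-4 - 3)*(-2))**2) = -(20520 + ((5 + (-4 - 3)*(-2))**2)**2 - 417*(5 + (-4 - 3)*(-2))**2)/(5 + (5 + (-4 - 3)*(-2))**2) = -(20520 + ((5 - 7*(-2))**2)**2 - 417*(5 - 7*(-2))**2)/(5 + (5 - 7*(-2))**2) = -(20520 + ((5 + 14)**2)**2 - 417*(5 + 14)**2)/(5 + (5 + 14)**2) = -(20520 + (19**2)**2 - 417*19**2)/(5 + 19**2) = -(20520 + 361**2 - 417*361)/(5 + 361) = -(20520 + 130321 - 150537)/366 = -304/366 = -1*152/183 = -152/183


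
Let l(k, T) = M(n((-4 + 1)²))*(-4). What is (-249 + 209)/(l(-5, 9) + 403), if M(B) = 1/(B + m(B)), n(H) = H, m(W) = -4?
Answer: -200/2011 ≈ -0.099453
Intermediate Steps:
M(B) = 1/(-4 + B) (M(B) = 1/(B - 4) = 1/(-4 + B))
l(k, T) = -⅘ (l(k, T) = -4/(-4 + (-4 + 1)²) = -4/(-4 + (-3)²) = -4/(-4 + 9) = -4/5 = (⅕)*(-4) = -⅘)
(-249 + 209)/(l(-5, 9) + 403) = (-249 + 209)/(-⅘ + 403) = -40/2011/5 = -40*5/2011 = -200/2011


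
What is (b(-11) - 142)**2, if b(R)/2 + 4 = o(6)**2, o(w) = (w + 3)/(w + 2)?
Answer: 22268961/1024 ≈ 21747.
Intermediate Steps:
o(w) = (3 + w)/(2 + w)
b(R) = -175/32 (b(R) = -8 + 2*((3 + 6)/(2 + 6))**2 = -8 + 2*(9/8)**2 = -8 + 2*(81/64) = -8 + 81/32 = -175/32)
(b(-11) - 142)**2 = (-175/32 - 142)**2 = (-4719/32)**2 = 22268961/1024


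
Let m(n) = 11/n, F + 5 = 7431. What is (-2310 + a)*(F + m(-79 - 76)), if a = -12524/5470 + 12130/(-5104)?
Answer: -18595542519159381/1081856600 ≈ -1.7189e+7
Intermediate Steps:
F = 7426 (F = -5 + 7431 = 7426)
a = -32568399/6979720 (a = -12524*1/5470 + 12130*(-1/5104) = -6262/2735 - 6065/2552 = -32568399/6979720 ≈ -4.6661)
(-2310 + a)*(F + m(-79 - 76)) = (-2310 - 32568399/6979720)*(7426 + 11/(-79 - 76)) = -16155721599*(7426 + 11/(-155))/6979720 = -16155721599*(7426 + 11*(-1/155))/6979720 = -16155721599*(7426 - 11/155)/6979720 = -16155721599/6979720*1151019/155 = -18595542519159381/1081856600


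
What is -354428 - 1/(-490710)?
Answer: -173921363879/490710 ≈ -3.5443e+5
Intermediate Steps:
-354428 - 1/(-490710) = -354428 - 1*(-1/490710) = -354428 + 1/490710 = -173921363879/490710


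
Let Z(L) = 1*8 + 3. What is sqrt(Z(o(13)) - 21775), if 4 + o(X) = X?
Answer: 2*I*sqrt(5441) ≈ 147.53*I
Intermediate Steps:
o(X) = -4 + X
Z(L) = 11 (Z(L) = 8 + 3 = 11)
sqrt(Z(o(13)) - 21775) = sqrt(11 - 21775) = sqrt(-21764) = 2*I*sqrt(5441)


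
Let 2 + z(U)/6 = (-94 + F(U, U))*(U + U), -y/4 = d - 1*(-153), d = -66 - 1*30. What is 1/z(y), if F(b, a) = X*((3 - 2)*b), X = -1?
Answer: -1/366636 ≈ -2.7275e-6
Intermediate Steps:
d = -96 (d = -66 - 30 = -96)
F(b, a) = -b (F(b, a) = -(3 - 2)*b = -b)
y = -228 (y = -4*(-96 - 1*(-153)) = -4*(-96 + 153) = -4*57 = -228)
z(U) = -12 + 12*U*(-94 - U) (z(U) = -12 + 6*((-94 - U)*(U + U)) = -12 + 6*((-94 - U)*(2*U)) = -12 + 6*(2*U*(-94 - U)) = -12 + 12*U*(-94 - U))
1/z(y) = 1/(-12 - 1128*(-228) - 12*(-228)²) = 1/(-12 + 257184 - 12*51984) = 1/(-12 + 257184 - 623808) = 1/(-366636) = -1/366636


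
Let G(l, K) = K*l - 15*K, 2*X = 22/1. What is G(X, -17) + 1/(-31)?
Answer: 2107/31 ≈ 67.968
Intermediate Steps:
X = 11 (X = (22/1)/2 = (22*1)/2 = (1/2)*22 = 11)
G(l, K) = -15*K + K*l
G(X, -17) + 1/(-31) = -17*(-15 + 11) + 1/(-31) = -17*(-4) - 1/31 = 68 - 1/31 = 2107/31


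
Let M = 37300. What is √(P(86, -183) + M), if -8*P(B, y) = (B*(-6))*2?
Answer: √37429 ≈ 193.47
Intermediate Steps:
P(B, y) = 3*B/2 (P(B, y) = -B*(-6)*2/8 = -(-6*B)*2/8 = -(-3)*B/2 = 3*B/2)
√(P(86, -183) + M) = √((3/2)*86 + 37300) = √(129 + 37300) = √37429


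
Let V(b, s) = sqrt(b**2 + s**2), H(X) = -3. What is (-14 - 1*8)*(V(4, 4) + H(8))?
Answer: 66 - 88*sqrt(2) ≈ -58.451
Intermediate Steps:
(-14 - 1*8)*(V(4, 4) + H(8)) = (-14 - 1*8)*(sqrt(4**2 + 4**2) - 3) = (-14 - 8)*(sqrt(16 + 16) - 3) = -22*(sqrt(32) - 3) = -22*(4*sqrt(2) - 3) = -22*(-3 + 4*sqrt(2)) = 66 - 88*sqrt(2)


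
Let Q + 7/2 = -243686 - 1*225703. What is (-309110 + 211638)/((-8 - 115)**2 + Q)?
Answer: 194944/908527 ≈ 0.21457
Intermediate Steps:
Q = -938785/2 (Q = -7/2 + (-243686 - 1*225703) = -7/2 + (-243686 - 225703) = -7/2 - 469389 = -938785/2 ≈ -4.6939e+5)
(-309110 + 211638)/((-8 - 115)**2 + Q) = (-309110 + 211638)/((-8 - 115)**2 - 938785/2) = -97472/((-123)**2 - 938785/2) = -97472/(15129 - 938785/2) = -97472/(-908527/2) = -97472*(-2/908527) = 194944/908527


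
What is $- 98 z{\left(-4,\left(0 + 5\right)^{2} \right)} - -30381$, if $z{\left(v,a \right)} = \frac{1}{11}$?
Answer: $\frac{334093}{11} \approx 30372.0$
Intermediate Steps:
$z{\left(v,a \right)} = \frac{1}{11}$
$- 98 z{\left(-4,\left(0 + 5\right)^{2} \right)} - -30381 = \left(-98\right) \frac{1}{11} - -30381 = - \frac{98}{11} + 30381 = \frac{334093}{11}$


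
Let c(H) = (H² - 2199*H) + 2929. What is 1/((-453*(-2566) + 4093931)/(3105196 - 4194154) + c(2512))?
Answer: 83766/66106466377 ≈ 1.2671e-6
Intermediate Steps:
c(H) = 2929 + H² - 2199*H
1/((-453*(-2566) + 4093931)/(3105196 - 4194154) + c(2512)) = 1/((-453*(-2566) + 4093931)/(3105196 - 4194154) + (2929 + 2512² - 2199*2512)) = 1/((1162398 + 4093931)/(-1088958) + (2929 + 6310144 - 5523888)) = 1/(5256329*(-1/1088958) + 789185) = 1/(-404333/83766 + 789185) = 1/(66106466377/83766) = 83766/66106466377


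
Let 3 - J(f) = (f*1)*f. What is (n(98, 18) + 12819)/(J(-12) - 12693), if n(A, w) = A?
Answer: -12917/12834 ≈ -1.0065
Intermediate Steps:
J(f) = 3 - f² (J(f) = 3 - f*1*f = 3 - f*f = 3 - f²)
(n(98, 18) + 12819)/(J(-12) - 12693) = (98 + 12819)/((3 - 1*(-12)²) - 12693) = 12917/((3 - 1*144) - 12693) = 12917/((3 - 144) - 12693) = 12917/(-141 - 12693) = 12917/(-12834) = 12917*(-1/12834) = -12917/12834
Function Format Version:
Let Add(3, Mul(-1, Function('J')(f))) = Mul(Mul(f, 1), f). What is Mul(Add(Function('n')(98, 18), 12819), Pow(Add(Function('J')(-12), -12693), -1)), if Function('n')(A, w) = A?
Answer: Rational(-12917, 12834) ≈ -1.0065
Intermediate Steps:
Function('J')(f) = Add(3, Mul(-1, Pow(f, 2))) (Function('J')(f) = Add(3, Mul(-1, Mul(Mul(f, 1), f))) = Add(3, Mul(-1, Mul(f, f))) = Add(3, Mul(-1, Pow(f, 2))))
Mul(Add(Function('n')(98, 18), 12819), Pow(Add(Function('J')(-12), -12693), -1)) = Mul(Add(98, 12819), Pow(Add(Add(3, Mul(-1, Pow(-12, 2))), -12693), -1)) = Mul(12917, Pow(Add(Add(3, Mul(-1, 144)), -12693), -1)) = Mul(12917, Pow(Add(Add(3, -144), -12693), -1)) = Mul(12917, Pow(Add(-141, -12693), -1)) = Mul(12917, Pow(-12834, -1)) = Mul(12917, Rational(-1, 12834)) = Rational(-12917, 12834)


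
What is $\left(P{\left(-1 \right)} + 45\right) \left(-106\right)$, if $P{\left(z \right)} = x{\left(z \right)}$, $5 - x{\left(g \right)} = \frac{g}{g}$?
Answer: $-5194$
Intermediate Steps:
$x{\left(g \right)} = 4$ ($x{\left(g \right)} = 5 - \frac{g}{g} = 5 - 1 = 4$)
$P{\left(z \right)} = 4$
$\left(P{\left(-1 \right)} + 45\right) \left(-106\right) = \left(4 + 45\right) \left(-106\right) = 49 \left(-106\right) = -5194$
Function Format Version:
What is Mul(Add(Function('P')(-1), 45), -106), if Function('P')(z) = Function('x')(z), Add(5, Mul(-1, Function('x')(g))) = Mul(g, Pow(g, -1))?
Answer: -5194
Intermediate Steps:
Function('x')(g) = 4 (Function('x')(g) = Add(5, Mul(-1, Mul(g, Pow(g, -1)))) = Add(5, Mul(-1, 1)) = Add(5, -1) = 4)
Function('P')(z) = 4
Mul(Add(Function('P')(-1), 45), -106) = Mul(Add(4, 45), -106) = Mul(49, -106) = -5194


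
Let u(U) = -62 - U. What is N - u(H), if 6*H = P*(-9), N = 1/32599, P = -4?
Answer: 2216733/32599 ≈ 68.000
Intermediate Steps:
N = 1/32599 ≈ 3.0676e-5
H = 6 (H = (-4*(-9))/6 = (⅙)*36 = 6)
N - u(H) = 1/32599 - (-62 - 1*6) = 1/32599 - (-62 - 6) = 1/32599 - 1*(-68) = 1/32599 + 68 = 2216733/32599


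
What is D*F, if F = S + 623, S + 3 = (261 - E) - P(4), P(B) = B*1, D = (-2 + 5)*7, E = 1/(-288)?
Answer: 1768039/96 ≈ 18417.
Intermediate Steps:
E = -1/288 ≈ -0.0034722
D = 21 (D = 3*7 = 21)
P(B) = B
S = 73153/288 (S = -3 + ((261 - 1*(-1/288)) - 1*4) = -3 + ((261 + 1/288) - 4) = -3 + (75169/288 - 4) = -3 + 74017/288 = 73153/288 ≈ 254.00)
F = 252577/288 (F = 73153/288 + 623 = 252577/288 ≈ 877.00)
D*F = 21*(252577/288) = 1768039/96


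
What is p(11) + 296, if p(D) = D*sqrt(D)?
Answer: 296 + 11*sqrt(11) ≈ 332.48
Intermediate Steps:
p(D) = D**(3/2)
p(11) + 296 = 11**(3/2) + 296 = 11*sqrt(11) + 296 = 296 + 11*sqrt(11)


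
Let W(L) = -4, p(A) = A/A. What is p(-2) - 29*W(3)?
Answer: 117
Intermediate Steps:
p(A) = 1
p(-2) - 29*W(3) = 1 - 29*(-4) = 1 + 116 = 117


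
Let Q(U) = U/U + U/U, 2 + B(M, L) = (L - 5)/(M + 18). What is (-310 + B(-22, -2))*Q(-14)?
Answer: -1241/2 ≈ -620.50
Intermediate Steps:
B(M, L) = -2 + (-5 + L)/(18 + M) (B(M, L) = -2 + (L - 5)/(M + 18) = -2 + (-5 + L)/(18 + M))
Q(U) = 2 (Q(U) = 1 + 1 = 2)
(-310 + B(-22, -2))*Q(-14) = (-310 + (-41 - 2 - 2*(-22))/(18 - 22))*2 = (-310 + (-41 - 2 + 44)/(-4))*2 = (-310 - ¼*1)*2 = (-310 - ¼)*2 = -1241/4*2 = -1241/2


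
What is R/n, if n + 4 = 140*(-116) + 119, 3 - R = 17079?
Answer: 5692/5375 ≈ 1.0590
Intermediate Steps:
R = -17076 (R = 3 - 1*17079 = 3 - 17079 = -17076)
n = -16125 (n = -4 + (140*(-116) + 119) = -4 + (-16240 + 119) = -4 - 16121 = -16125)
R/n = -17076/(-16125) = -17076*(-1/16125) = 5692/5375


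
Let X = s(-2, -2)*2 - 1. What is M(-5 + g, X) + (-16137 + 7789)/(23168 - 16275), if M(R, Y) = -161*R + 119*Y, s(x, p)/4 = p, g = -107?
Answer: 110341689/6893 ≈ 16008.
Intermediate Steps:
s(x, p) = 4*p
X = -17 (X = (4*(-2))*2 - 1 = -8*2 - 1 = -16 - 1 = -17)
M(-5 + g, X) + (-16137 + 7789)/(23168 - 16275) = (-161*(-5 - 107) + 119*(-17)) + (-16137 + 7789)/(23168 - 16275) = (-161*(-112) - 2023) - 8348/6893 = (18032 - 2023) - 8348*1/6893 = 16009 - 8348/6893 = 110341689/6893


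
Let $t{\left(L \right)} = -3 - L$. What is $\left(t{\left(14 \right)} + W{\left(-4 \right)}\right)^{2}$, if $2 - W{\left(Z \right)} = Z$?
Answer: $121$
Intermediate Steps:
$W{\left(Z \right)} = 2 - Z$
$\left(t{\left(14 \right)} + W{\left(-4 \right)}\right)^{2} = \left(\left(-3 - 14\right) + \left(2 - -4\right)\right)^{2} = \left(\left(-3 - 14\right) + \left(2 + 4\right)\right)^{2} = \left(-17 + 6\right)^{2} = \left(-11\right)^{2} = 121$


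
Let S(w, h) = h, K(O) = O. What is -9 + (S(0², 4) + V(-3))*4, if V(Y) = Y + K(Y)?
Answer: -17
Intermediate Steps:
V(Y) = 2*Y (V(Y) = Y + Y = 2*Y)
-9 + (S(0², 4) + V(-3))*4 = -9 + (4 + 2*(-3))*4 = -9 + (4 - 6)*4 = -9 - 2*4 = -9 - 8 = -17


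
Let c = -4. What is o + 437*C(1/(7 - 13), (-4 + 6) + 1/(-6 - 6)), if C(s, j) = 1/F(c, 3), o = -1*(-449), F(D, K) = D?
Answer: 1359/4 ≈ 339.75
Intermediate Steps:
o = 449
C(s, j) = -1/4 (C(s, j) = 1/(-4) = -1/4)
o + 437*C(1/(7 - 13), (-4 + 6) + 1/(-6 - 6)) = 449 + 437*(-1/4) = 449 - 437/4 = 1359/4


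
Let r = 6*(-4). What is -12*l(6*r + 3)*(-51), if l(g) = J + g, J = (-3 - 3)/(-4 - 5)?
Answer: -85884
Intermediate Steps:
r = -24
J = 2/3 (J = -6/(-9) = -6*(-1/9) = 2/3 ≈ 0.66667)
l(g) = 2/3 + g
-12*l(6*r + 3)*(-51) = -12*(2/3 + (6*(-24) + 3))*(-51) = -12*(2/3 + (-144 + 3))*(-51) = -12*(2/3 - 141)*(-51) = -12*(-421/3)*(-51) = 1684*(-51) = -85884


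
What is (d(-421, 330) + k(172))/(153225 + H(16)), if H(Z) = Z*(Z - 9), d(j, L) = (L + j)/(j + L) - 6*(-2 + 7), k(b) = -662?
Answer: -691/153337 ≈ -0.0045064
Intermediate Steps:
d(j, L) = -29 (d(j, L) = (L + j)/(L + j) - 6*5 = 1 - 1*30 = 1 - 30 = -29)
H(Z) = Z*(-9 + Z)
(d(-421, 330) + k(172))/(153225 + H(16)) = (-29 - 662)/(153225 + 16*(-9 + 16)) = -691/(153225 + 16*7) = -691/(153225 + 112) = -691/153337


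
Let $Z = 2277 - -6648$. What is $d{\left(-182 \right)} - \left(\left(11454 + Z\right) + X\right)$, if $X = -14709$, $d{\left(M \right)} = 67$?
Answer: $-5603$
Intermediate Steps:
$Z = 8925$ ($Z = 2277 + 6648 = 8925$)
$d{\left(-182 \right)} - \left(\left(11454 + Z\right) + X\right) = 67 - \left(\left(11454 + 8925\right) - 14709\right) = 67 - \left(20379 - 14709\right) = 67 - 5670 = -5603$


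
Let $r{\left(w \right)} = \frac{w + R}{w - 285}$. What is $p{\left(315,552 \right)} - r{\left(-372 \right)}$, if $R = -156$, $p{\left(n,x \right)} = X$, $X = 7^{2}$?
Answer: $\frac{10555}{219} \approx 48.196$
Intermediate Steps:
$X = 49$
$p{\left(n,x \right)} = 49$
$r{\left(w \right)} = \frac{-156 + w}{-285 + w}$ ($r{\left(w \right)} = \frac{w - 156}{w - 285} = \frac{-156 + w}{-285 + w}$)
$p{\left(315,552 \right)} - r{\left(-372 \right)} = 49 - \frac{-156 - 372}{-285 - 372} = 49 - \frac{1}{-657} \left(-528\right) = 49 - \left(- \frac{1}{657}\right) \left(-528\right) = 49 - \frac{176}{219} = \frac{10555}{219}$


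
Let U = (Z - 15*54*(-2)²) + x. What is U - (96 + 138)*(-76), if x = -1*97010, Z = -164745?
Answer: -247211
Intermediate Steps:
x = -97010
U = -264995 (U = (-164745 - 15*54*(-2)²) - 97010 = (-164745 - 810*4) - 97010 = (-164745 - 3240) - 97010 = -167985 - 97010 = -264995)
U - (96 + 138)*(-76) = -264995 - (96 + 138)*(-76) = -264995 - 234*(-76) = -264995 - 1*(-17784) = -264995 + 17784 = -247211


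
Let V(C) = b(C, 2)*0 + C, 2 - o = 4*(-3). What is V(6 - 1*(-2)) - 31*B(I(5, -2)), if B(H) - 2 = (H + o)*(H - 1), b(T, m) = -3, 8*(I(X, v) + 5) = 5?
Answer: 99185/64 ≈ 1549.8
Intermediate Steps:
I(X, v) = -35/8 (I(X, v) = -5 + (1/8)*5 = -5 + 5/8 = -35/8)
o = 14 (o = 2 - 4*(-3) = 2 - 1*(-12) = 2 + 12 = 14)
V(C) = C (V(C) = -3*0 + C = 0 + C = C)
B(H) = 2 + (-1 + H)*(14 + H) (B(H) = 2 + (H + 14)*(H - 1) = 2 + (14 + H)*(-1 + H) = 2 + (-1 + H)*(14 + H))
V(6 - 1*(-2)) - 31*B(I(5, -2)) = (6 - 1*(-2)) - 31*(-12 + (-35/8)**2 + 13*(-35/8)) = (6 + 2) - 31*(-12 + 1225/64 - 455/8) = 8 - 31*(-3183/64) = 8 + 98673/64 = 99185/64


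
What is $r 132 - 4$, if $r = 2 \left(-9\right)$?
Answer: $-2380$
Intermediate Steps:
$r = -18$
$r 132 - 4 = \left(-18\right) 132 - 4 = -2376 - 4 = -2380$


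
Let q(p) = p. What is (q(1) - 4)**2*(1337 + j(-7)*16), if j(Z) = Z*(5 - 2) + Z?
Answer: 8001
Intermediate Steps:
j(Z) = 4*Z (j(Z) = Z*3 + Z = 3*Z + Z = 4*Z)
(q(1) - 4)**2*(1337 + j(-7)*16) = (1 - 4)**2*(1337 + (4*(-7))*16) = (-3)**2*(1337 - 28*16) = 9*(1337 - 448) = 9*889 = 8001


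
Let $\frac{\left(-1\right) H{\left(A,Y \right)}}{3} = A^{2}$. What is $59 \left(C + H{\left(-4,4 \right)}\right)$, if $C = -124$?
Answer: $-10148$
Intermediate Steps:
$H{\left(A,Y \right)} = - 3 A^{2}$
$59 \left(C + H{\left(-4,4 \right)}\right) = 59 \left(-124 - 3 \left(-4\right)^{2}\right) = 59 \left(-124 - 48\right) = 59 \left(-172\right) = -10148$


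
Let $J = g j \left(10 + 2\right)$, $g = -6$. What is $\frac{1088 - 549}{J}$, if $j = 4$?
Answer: $- \frac{539}{288} \approx -1.8715$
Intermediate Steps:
$J = -288$ ($J = - 6 \cdot 4 \left(10 + 2\right) = - 6 \cdot 4 \cdot 12 = \left(-6\right) 48 = -288$)
$\frac{1088 - 549}{J} = \frac{1088 - 549}{-288} = \left(1088 - 549\right) \left(- \frac{1}{288}\right) = 539 \left(- \frac{1}{288}\right) = - \frac{539}{288}$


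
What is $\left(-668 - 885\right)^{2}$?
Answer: $2411809$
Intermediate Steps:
$\left(-668 - 885\right)^{2} = \left(-1553\right)^{2} = 2411809$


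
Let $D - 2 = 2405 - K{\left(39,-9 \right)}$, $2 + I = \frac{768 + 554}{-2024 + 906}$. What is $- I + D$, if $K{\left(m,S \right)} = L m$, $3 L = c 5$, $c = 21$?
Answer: $\frac{584257}{559} \approx 1045.2$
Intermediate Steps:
$I = - \frac{1779}{559}$ ($I = -2 + \frac{768 + 554}{-2024 + 906} = -2 + \frac{1322}{-1118} = -2 + 1322 \left(- \frac{1}{1118}\right) = -2 - \frac{661}{559} = - \frac{1779}{559} \approx -3.1825$)
$L = 35$ ($L = \frac{21 \cdot 5}{3} = \frac{1}{3} \cdot 105 = 35$)
$K{\left(m,S \right)} = 35 m$
$D = 1042$ ($D = 2 + \left(2405 - 35 \cdot 39\right) = 2 + \left(2405 - 1365\right) = 2 + 1040 = 1042$)
$- I + D = \left(-1\right) \left(- \frac{1779}{559}\right) + 1042 = \frac{1779}{559} + 1042 = \frac{584257}{559}$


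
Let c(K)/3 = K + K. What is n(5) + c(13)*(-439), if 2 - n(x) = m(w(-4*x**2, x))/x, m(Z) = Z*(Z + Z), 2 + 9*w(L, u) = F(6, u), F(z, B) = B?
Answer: -1540802/45 ≈ -34240.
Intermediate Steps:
w(L, u) = -2/9 + u/9
m(Z) = 2*Z**2 (m(Z) = Z*(2*Z) = 2*Z**2)
n(x) = 2 - 2*(-2/9 + x/9)**2/x
c(K) = 6*K (c(K) = 3*(K + K) = 3*(2*K) = 6*K)
n(5) + c(13)*(-439) = (2 - 2/81*(-2 + 5)**2/5) + (6*13)*(-439) = (2 - 2/81*1/5*3**2) + 78*(-439) = (2 - 2/81*1/5*9) - 34242 = (2 - 2/45) - 34242 = 88/45 - 34242 = -1540802/45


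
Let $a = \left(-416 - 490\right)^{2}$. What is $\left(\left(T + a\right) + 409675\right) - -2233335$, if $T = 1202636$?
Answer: $4666482$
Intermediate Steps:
$a = 820836$ ($a = \left(-906\right)^{2} = 820836$)
$\left(\left(T + a\right) + 409675\right) - -2233335 = \left(\left(1202636 + 820836\right) + 409675\right) - -2233335 = \left(2023472 + 409675\right) + 2233335 = 2433147 + 2233335 = 4666482$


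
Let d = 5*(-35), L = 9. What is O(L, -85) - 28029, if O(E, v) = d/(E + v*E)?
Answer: -3027107/108 ≈ -28029.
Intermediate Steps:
d = -175
O(E, v) = -175/(E + E*v) (O(E, v) = -175/(E + v*E) = -175/(E + E*v))
O(L, -85) - 28029 = -175/(9*(1 - 85)) - 28029 = -175*⅑/(-84) - 28029 = -175*⅑*(-1/84) - 28029 = 25/108 - 28029 = -3027107/108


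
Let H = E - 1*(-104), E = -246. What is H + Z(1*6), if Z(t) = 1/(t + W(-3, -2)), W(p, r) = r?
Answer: -567/4 ≈ -141.75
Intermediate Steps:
Z(t) = 1/(-2 + t) (Z(t) = 1/(t - 2) = 1/(-2 + t))
H = -142 (H = -246 - 1*(-104) = -246 + 104 = -142)
H + Z(1*6) = -142 + 1/(-2 + 1*6) = -142 + 1/(-2 + 6) = -142 + 1/4 = -567/4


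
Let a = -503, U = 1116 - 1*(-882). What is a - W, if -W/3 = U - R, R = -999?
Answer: 8488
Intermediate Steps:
U = 1998 (U = 1116 + 882 = 1998)
W = -8991 (W = -3*(1998 - 1*(-999)) = -3*(1998 + 999) = -3*2997 = -8991)
a - W = -503 - 1*(-8991) = -503 + 8991 = 8488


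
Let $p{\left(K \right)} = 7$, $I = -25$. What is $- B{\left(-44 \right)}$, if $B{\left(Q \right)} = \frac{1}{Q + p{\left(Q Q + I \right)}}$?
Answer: $\frac{1}{37} \approx 0.027027$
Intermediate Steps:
$B{\left(Q \right)} = \frac{1}{7 + Q}$ ($B{\left(Q \right)} = \frac{1}{Q + 7} = \frac{1}{7 + Q}$)
$- B{\left(-44 \right)} = - \frac{1}{7 - 44} = - \frac{1}{-37} = \left(-1\right) \left(- \frac{1}{37}\right) = \frac{1}{37}$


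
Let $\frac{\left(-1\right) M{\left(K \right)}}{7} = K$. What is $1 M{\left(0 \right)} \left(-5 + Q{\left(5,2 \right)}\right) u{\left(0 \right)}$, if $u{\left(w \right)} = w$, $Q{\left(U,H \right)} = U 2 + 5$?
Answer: $0$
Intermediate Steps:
$Q{\left(U,H \right)} = 5 + 2 U$ ($Q{\left(U,H \right)} = 2 U + 5 = 5 + 2 U$)
$M{\left(K \right)} = - 7 K$
$1 M{\left(0 \right)} \left(-5 + Q{\left(5,2 \right)}\right) u{\left(0 \right)} = 1 \left(-7\right) 0 \left(-5 + \left(5 + 2 \cdot 5\right)\right) 0 = 1 \cdot 0 \left(-5 + \left(5 + 10\right)\right) 0 = 1 \cdot 0 \left(-5 + 15\right) 0 = 1 \cdot 0 \cdot 10 \cdot 0 = 1 \cdot 0 \cdot 0 = 0 \cdot 0 = 0$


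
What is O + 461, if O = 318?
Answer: 779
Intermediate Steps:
O + 461 = 318 + 461 = 779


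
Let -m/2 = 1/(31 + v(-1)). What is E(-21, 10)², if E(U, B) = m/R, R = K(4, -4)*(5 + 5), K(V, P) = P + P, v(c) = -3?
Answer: 1/1254400 ≈ 7.9719e-7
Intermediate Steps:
m = -1/14 (m = -2/(31 - 3) = -2/28 = -2*1/28 = -1/14 ≈ -0.071429)
K(V, P) = 2*P
R = -80 (R = (2*(-4))*(5 + 5) = -8*10 = -80)
E(U, B) = 1/1120 (E(U, B) = -1/14/(-80) = -1/14*(-1/80) = 1/1120)
E(-21, 10)² = (1/1120)² = 1/1254400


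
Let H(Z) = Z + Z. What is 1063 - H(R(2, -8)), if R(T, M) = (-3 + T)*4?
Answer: 1071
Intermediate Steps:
R(T, M) = -12 + 4*T
H(Z) = 2*Z
1063 - H(R(2, -8)) = 1063 - 2*(-12 + 4*2) = 1063 - 2*(-12 + 8) = 1063 - 2*(-4) = 1063 - 1*(-8) = 1063 + 8 = 1071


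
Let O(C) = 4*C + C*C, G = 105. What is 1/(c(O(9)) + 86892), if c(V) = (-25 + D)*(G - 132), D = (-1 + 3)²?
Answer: 1/87459 ≈ 1.1434e-5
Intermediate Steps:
O(C) = C² + 4*C (O(C) = 4*C + C² = C² + 4*C)
D = 4 (D = 2² = 4)
c(V) = 567 (c(V) = (-25 + 4)*(105 - 132) = -21*(-27) = 567)
1/(c(O(9)) + 86892) = 1/(567 + 86892) = 1/87459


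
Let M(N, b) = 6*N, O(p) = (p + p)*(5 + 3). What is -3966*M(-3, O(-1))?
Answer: 71388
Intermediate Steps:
O(p) = 16*p (O(p) = (2*p)*8 = 16*p)
-3966*M(-3, O(-1)) = -23796*(-3) = -3966*(-18) = 71388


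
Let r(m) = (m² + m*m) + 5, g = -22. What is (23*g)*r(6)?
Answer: -38962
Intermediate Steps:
r(m) = 5 + 2*m² (r(m) = (m² + m²) + 5 = 2*m² + 5 = 5 + 2*m²)
(23*g)*r(6) = (23*(-22))*(5 + 2*6²) = -506*(5 + 2*36) = -506*(5 + 72) = -506*77 = -38962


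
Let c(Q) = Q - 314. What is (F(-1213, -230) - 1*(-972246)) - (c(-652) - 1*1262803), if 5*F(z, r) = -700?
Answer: 2235875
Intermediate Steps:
F(z, r) = -140 (F(z, r) = (⅕)*(-700) = -140)
c(Q) = -314 + Q
(F(-1213, -230) - 1*(-972246)) - (c(-652) - 1*1262803) = (-140 - 1*(-972246)) - ((-314 - 652) - 1*1262803) = (-140 + 972246) - (-966 - 1262803) = 972106 - 1*(-1263769) = 972106 + 1263769 = 2235875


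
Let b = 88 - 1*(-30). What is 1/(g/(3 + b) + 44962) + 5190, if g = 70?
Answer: 28236049801/5440472 ≈ 5190.0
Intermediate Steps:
b = 118 (b = 88 + 30 = 118)
1/(g/(3 + b) + 44962) + 5190 = 1/(70/(3 + 118) + 44962) + 5190 = 1/(70/121 + 44962) + 5190 = 1/(5440472/121) + 5190 = 121/5440472 + 5190 = 28236049801/5440472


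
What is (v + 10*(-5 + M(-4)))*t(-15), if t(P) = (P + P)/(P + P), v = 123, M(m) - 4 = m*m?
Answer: 273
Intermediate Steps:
M(m) = 4 + m² (M(m) = 4 + m*m = 4 + m²)
t(P) = 1 (t(P) = (2*P)/((2*P)) = (2*P)*(1/(2*P)) = 1)
(v + 10*(-5 + M(-4)))*t(-15) = (123 + 10*(-5 + (4 + (-4)²)))*1 = (123 + 10*(-5 + (4 + 16)))*1 = (123 + 10*(-5 + 20))*1 = (123 + 10*15)*1 = (123 + 150)*1 = 273*1 = 273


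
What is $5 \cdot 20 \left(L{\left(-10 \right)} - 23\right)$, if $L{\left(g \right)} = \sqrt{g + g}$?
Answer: $-2300 + 200 i \sqrt{5} \approx -2300.0 + 447.21 i$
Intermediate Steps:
$L{\left(g \right)} = \sqrt{2} \sqrt{g}$ ($L{\left(g \right)} = \sqrt{2 g} = \sqrt{2} \sqrt{g}$)
$5 \cdot 20 \left(L{\left(-10 \right)} - 23\right) = 5 \cdot 20 \left(\sqrt{2} \sqrt{-10} - 23\right) = 100 \left(\sqrt{2} i \sqrt{10} - 23\right) = 100 \left(2 i \sqrt{5} - 23\right) = 100 \left(-23 + 2 i \sqrt{5}\right) = -2300 + 200 i \sqrt{5}$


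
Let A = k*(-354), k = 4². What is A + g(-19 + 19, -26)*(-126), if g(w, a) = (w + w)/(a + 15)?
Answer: -5664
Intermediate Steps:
k = 16
g(w, a) = 2*w/(15 + a) (g(w, a) = (2*w)/(15 + a) = 2*w/(15 + a))
A = -5664 (A = 16*(-354) = -5664)
A + g(-19 + 19, -26)*(-126) = -5664 + (2*(-19 + 19)/(15 - 26))*(-126) = -5664 + (2*0/(-11))*(-126) = -5664 + (2*0*(-1/11))*(-126) = -5664 + 0*(-126) = -5664 + 0 = -5664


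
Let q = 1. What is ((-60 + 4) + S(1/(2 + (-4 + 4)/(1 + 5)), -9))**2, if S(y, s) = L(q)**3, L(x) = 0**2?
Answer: 3136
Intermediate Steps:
L(x) = 0
S(y, s) = 0 (S(y, s) = 0**3 = 0)
((-60 + 4) + S(1/(2 + (-4 + 4)/(1 + 5)), -9))**2 = ((-60 + 4) + 0)**2 = (-56 + 0)**2 = (-56)**2 = 3136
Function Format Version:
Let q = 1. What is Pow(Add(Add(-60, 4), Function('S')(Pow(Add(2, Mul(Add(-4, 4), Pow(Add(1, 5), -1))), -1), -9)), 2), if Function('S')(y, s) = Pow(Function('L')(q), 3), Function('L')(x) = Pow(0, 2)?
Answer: 3136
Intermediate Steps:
Function('L')(x) = 0
Function('S')(y, s) = 0 (Function('S')(y, s) = Pow(0, 3) = 0)
Pow(Add(Add(-60, 4), Function('S')(Pow(Add(2, Mul(Add(-4, 4), Pow(Add(1, 5), -1))), -1), -9)), 2) = Pow(Add(Add(-60, 4), 0), 2) = Pow(Add(-56, 0), 2) = Pow(-56, 2) = 3136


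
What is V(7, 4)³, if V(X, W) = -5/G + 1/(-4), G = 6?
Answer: -2197/1728 ≈ -1.2714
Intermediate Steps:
V(X, W) = -13/12 (V(X, W) = -5/6 + 1/(-4) = -5*⅙ + 1*(-¼) = -⅚ - ¼ = -13/12)
V(7, 4)³ = (-13/12)³ = -2197/1728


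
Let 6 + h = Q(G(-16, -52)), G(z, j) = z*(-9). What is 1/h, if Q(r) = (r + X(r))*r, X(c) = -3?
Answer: 1/20298 ≈ 4.9266e-5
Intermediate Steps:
G(z, j) = -9*z
Q(r) = r*(-3 + r) (Q(r) = (r - 3)*r = (-3 + r)*r = r*(-3 + r))
h = 20298 (h = -6 + (-9*(-16))*(-3 - 9*(-16)) = -6 + 144*(-3 + 144) = -6 + 144*141 = -6 + 20304 = 20298)
1/h = 1/20298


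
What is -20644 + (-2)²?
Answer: -20640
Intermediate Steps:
-20644 + (-2)² = -20644 + 4 = -20640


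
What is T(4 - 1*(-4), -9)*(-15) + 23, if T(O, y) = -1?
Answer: 38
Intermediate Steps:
T(4 - 1*(-4), -9)*(-15) + 23 = -1*(-15) + 23 = 15 + 23 = 38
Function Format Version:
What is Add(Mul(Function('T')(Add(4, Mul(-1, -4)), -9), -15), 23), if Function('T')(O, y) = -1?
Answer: 38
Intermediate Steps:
Add(Mul(Function('T')(Add(4, Mul(-1, -4)), -9), -15), 23) = Add(Mul(-1, -15), 23) = Add(15, 23) = 38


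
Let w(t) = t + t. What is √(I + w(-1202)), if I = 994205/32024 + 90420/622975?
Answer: I*√9443983416967069906530/1995015140 ≈ 48.711*I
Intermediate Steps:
w(t) = 2*t
I = 124452093991/3990030280 (I = 994205*(1/32024) + 90420*(1/622975) = 994205/32024 + 18084/124595 = 124452093991/3990030280 ≈ 31.191)
√(I + w(-1202)) = √(124452093991/3990030280 + 2*(-1202)) = √(124452093991/3990030280 - 2404) = √(-9467580699129/3990030280) = I*√9443983416967069906530/1995015140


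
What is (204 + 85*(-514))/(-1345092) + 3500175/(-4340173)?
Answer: -2259660314011/2918965990458 ≈ -0.77413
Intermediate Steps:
(204 + 85*(-514))/(-1345092) + 3500175/(-4340173) = (204 - 43690)*(-1/1345092) + 3500175*(-1/4340173) = -43486*(-1/1345092) - 3500175/4340173 = 21743/672546 - 3500175/4340173 = -2259660314011/2918965990458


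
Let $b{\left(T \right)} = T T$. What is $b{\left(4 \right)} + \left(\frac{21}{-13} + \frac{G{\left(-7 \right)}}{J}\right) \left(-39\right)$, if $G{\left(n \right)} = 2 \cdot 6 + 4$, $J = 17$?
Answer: $\frac{719}{17} \approx 42.294$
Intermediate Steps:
$b{\left(T \right)} = T^{2}$
$G{\left(n \right)} = 16$ ($G{\left(n \right)} = 12 + 4 = 16$)
$b{\left(4 \right)} + \left(\frac{21}{-13} + \frac{G{\left(-7 \right)}}{J}\right) \left(-39\right) = 4^{2} + \left(\frac{21}{-13} + \frac{16}{17}\right) \left(-39\right) = 16 + \left(21 \left(- \frac{1}{13}\right) + 16 \cdot \frac{1}{17}\right) \left(-39\right) = 16 + \left(- \frac{21}{13} + \frac{16}{17}\right) \left(-39\right) = 16 - - \frac{447}{17} = 16 + \frac{447}{17} = \frac{719}{17}$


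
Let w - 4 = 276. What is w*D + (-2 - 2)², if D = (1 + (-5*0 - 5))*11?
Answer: -12304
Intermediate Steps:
w = 280 (w = 4 + 276 = 280)
D = -44 (D = (1 + (0 - 5))*11 = (1 - 5)*11 = -4*11 = -44)
w*D + (-2 - 2)² = 280*(-44) + (-2 - 2)² = -12320 + (-4)² = -12320 + 16 = -12304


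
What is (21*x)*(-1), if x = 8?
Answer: -168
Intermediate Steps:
(21*x)*(-1) = (21*8)*(-1) = 168*(-1) = -168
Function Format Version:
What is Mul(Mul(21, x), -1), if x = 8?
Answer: -168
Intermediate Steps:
Mul(Mul(21, x), -1) = Mul(Mul(21, 8), -1) = Mul(168, -1) = -168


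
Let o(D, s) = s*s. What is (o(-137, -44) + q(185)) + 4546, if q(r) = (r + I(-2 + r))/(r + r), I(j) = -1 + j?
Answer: 2398707/370 ≈ 6483.0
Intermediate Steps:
o(D, s) = s²
q(r) = (-3 + 2*r)/(2*r) (q(r) = (r + (-1 + (-2 + r)))/(r + r) = (r + (-3 + r))/((2*r)) = (-3 + 2*r)*(1/(2*r)) = (-3 + 2*r)/(2*r))
(o(-137, -44) + q(185)) + 4546 = ((-44)² + (-3/2 + 185)/185) + 4546 = (1936 + (1/185)*(367/2)) + 4546 = (1936 + 367/370) + 4546 = 716687/370 + 4546 = 2398707/370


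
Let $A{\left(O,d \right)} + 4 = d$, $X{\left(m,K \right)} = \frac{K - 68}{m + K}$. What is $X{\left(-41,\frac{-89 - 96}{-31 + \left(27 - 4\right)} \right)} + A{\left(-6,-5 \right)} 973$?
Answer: $- \frac{1251892}{143} \approx -8754.5$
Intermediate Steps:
$X{\left(m,K \right)} = \frac{-68 + K}{K + m}$
$A{\left(O,d \right)} = -4 + d$
$X{\left(-41,\frac{-89 - 96}{-31 + \left(27 - 4\right)} \right)} + A{\left(-6,-5 \right)} 973 = \frac{-68 + \frac{-89 - 96}{-31 + \left(27 - 4\right)}}{\frac{-89 - 96}{-31 + \left(27 - 4\right)} - 41} + \left(-4 - 5\right) 973 = \frac{-68 - \frac{185}{-31 + 23}}{- \frac{185}{-31 + 23} - 41} - 8757 = \frac{-68 - \frac{185}{-8}}{- \frac{185}{-8} - 41} - 8757 = \frac{-68 - - \frac{185}{8}}{\left(-185\right) \left(- \frac{1}{8}\right) - 41} - 8757 = \frac{-68 + \frac{185}{8}}{\frac{185}{8} - 41} - 8757 = \frac{1}{- \frac{143}{8}} \left(- \frac{359}{8}\right) - 8757 = \left(- \frac{8}{143}\right) \left(- \frac{359}{8}\right) - 8757 = \frac{359}{143} - 8757 = - \frac{1251892}{143}$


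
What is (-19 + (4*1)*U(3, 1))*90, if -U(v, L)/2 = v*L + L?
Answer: -4590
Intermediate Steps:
U(v, L) = -2*L - 2*L*v (U(v, L) = -2*(v*L + L) = -2*(L*v + L) = -2*(L + L*v) = -2*L - 2*L*v)
(-19 + (4*1)*U(3, 1))*90 = (-19 + (4*1)*(-2*1*(1 + 3)))*90 = (-19 + 4*(-2*1*4))*90 = (-19 + 4*(-8))*90 = (-19 - 32)*90 = -51*90 = -4590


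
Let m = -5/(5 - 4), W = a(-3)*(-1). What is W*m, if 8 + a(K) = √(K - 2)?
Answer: -40 + 5*I*√5 ≈ -40.0 + 11.18*I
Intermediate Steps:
a(K) = -8 + √(-2 + K) (a(K) = -8 + √(K - 2) = -8 + √(-2 + K))
W = 8 - I*√5 (W = (-8 + √(-2 - 3))*(-1) = (-8 + √(-5))*(-1) = (-8 + I*√5)*(-1) = 8 - I*√5 ≈ 8.0 - 2.2361*I)
m = -5 (m = -5/1 = -5*1 = -5)
W*m = (8 - I*√5)*(-5) = -40 + 5*I*√5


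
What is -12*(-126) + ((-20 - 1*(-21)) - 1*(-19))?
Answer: 1532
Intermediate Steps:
-12*(-126) + ((-20 - 1*(-21)) - 1*(-19)) = 1512 + ((-20 + 21) + 19) = 1512 + (1 + 19) = 1512 + 20 = 1532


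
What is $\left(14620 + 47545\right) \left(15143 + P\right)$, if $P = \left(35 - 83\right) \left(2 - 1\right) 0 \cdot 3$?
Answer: $941364595$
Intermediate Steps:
$P = 0$ ($P = - 48 \cdot 1 \cdot 0 \cdot 3 = - 48 \cdot 0 \cdot 3 = \left(-48\right) 0 = 0$)
$\left(14620 + 47545\right) \left(15143 + P\right) = \left(14620 + 47545\right) \left(15143 + 0\right) = 62165 \cdot 15143 = 941364595$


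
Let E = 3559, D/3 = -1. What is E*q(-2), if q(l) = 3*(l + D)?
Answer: -53385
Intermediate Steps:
D = -3 (D = 3*(-1) = -3)
q(l) = -9 + 3*l (q(l) = 3*(l - 3) = 3*(-3 + l) = -9 + 3*l)
E*q(-2) = 3559*(-9 + 3*(-2)) = 3559*(-9 - 6) = 3559*(-15) = -53385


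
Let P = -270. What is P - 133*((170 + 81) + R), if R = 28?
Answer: -37377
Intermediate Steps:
P - 133*((170 + 81) + R) = -270 - 133*((170 + 81) + 28) = -270 - 133*(251 + 28) = -270 - 133*279 = -270 - 37107 = -37377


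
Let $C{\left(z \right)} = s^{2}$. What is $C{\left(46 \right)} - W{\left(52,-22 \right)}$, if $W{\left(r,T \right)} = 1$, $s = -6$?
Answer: $35$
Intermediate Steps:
$C{\left(z \right)} = 36$ ($C{\left(z \right)} = \left(-6\right)^{2} = 36$)
$C{\left(46 \right)} - W{\left(52,-22 \right)} = 36 - 1 = 35$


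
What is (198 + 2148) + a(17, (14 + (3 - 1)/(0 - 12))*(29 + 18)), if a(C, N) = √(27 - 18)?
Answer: 2349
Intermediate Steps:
a(C, N) = 3 (a(C, N) = √9 = 3)
(198 + 2148) + a(17, (14 + (3 - 1)/(0 - 12))*(29 + 18)) = (198 + 2148) + 3 = 2346 + 3 = 2349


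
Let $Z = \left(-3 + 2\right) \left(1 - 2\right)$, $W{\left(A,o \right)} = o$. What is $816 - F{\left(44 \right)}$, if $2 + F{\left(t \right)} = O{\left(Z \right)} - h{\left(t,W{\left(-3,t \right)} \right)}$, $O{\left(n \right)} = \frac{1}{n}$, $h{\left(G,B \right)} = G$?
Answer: $861$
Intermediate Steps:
$Z = 1$ ($Z = \left(-1\right) \left(-1\right) = 1$)
$F{\left(t \right)} = -1 - t$ ($F{\left(t \right)} = -2 - \left(-1 + t\right) = -1 - t$)
$816 - F{\left(44 \right)} = 816 - \left(-1 - 44\right) = 816 - -45 = 816 + 45 = 861$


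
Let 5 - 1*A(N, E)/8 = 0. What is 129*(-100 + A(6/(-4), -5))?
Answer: -7740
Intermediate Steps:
A(N, E) = 40 (A(N, E) = 40 - 8*0 = 40 + 0 = 40)
129*(-100 + A(6/(-4), -5)) = 129*(-100 + 40) = 129*(-60) = -7740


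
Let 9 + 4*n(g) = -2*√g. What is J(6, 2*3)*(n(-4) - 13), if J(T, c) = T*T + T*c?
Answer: -1098 - 72*I ≈ -1098.0 - 72.0*I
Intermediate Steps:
J(T, c) = T² + T*c
n(g) = -9/4 - √g/2 (n(g) = -9/4 + (-2*√g)/4 = -9/4 - √g/2)
J(6, 2*3)*(n(-4) - 13) = (6*(6 + 2*3))*((-9/4 - I) - 13) = (6*(6 + 6))*((-9/4 - I) - 13) = (6*12)*((-9/4 - I) - 13) = 72*(-61/4 - I) = -1098 - 72*I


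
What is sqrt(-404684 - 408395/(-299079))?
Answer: I*sqrt(4022016972088071)/99693 ≈ 636.15*I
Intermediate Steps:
sqrt(-404684 - 408395/(-299079)) = sqrt(-404684 - 408395*(-1/299079)) = sqrt(-404684 + 408395/299079) = sqrt(-121032077641/299079) = I*sqrt(4022016972088071)/99693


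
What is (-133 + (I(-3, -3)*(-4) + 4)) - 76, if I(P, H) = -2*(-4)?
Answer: -237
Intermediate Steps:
I(P, H) = 8
(-133 + (I(-3, -3)*(-4) + 4)) - 76 = (-133 + (8*(-4) + 4)) - 76 = (-133 + (-32 + 4)) - 76 = (-133 - 28) - 76 = -161 - 76 = -237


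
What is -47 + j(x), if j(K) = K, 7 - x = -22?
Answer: -18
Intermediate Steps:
x = 29 (x = 7 - 1*(-22) = 7 + 22 = 29)
-47 + j(x) = -47 + 29 = -18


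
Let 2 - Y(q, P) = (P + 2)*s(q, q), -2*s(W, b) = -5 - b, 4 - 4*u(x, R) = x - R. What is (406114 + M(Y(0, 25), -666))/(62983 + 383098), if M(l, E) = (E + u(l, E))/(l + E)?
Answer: 2376585649/2610466012 ≈ 0.91041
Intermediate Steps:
u(x, R) = 1 - x/4 + R/4 (u(x, R) = 1 - (x - R)/4 = 1 + (-x/4 + R/4) = 1 - x/4 + R/4)
s(W, b) = 5/2 + b/2 (s(W, b) = -(-5 - b)/2 = 5/2 + b/2)
Y(q, P) = 2 - (2 + P)*(5/2 + q/2) (Y(q, P) = 2 - (P + 2)*(5/2 + q/2) = 2 - (2 + P)*(5/2 + q/2))
M(l, E) = (1 - l/4 + 5*E/4)/(E + l) (M(l, E) = (E + (1 - l/4 + E/4))/(l + E) = (1 - l/4 + 5*E/4)/(E + l))
(406114 + M(Y(0, 25), -666))/(62983 + 383098) = (406114 + (4 - (-3 - 1*0 - 1/2*25*(5 + 0)) + 5*(-666))/(4*(-666 + (-3 - 1*0 - 1/2*25*(5 + 0)))))/(62983 + 383098) = (406114 + (4 - (-3 + 0 - 1/2*25*5) - 3330)/(4*(-666 + (-3 + 0 - 1/2*25*5))))/446081 = (406114 + (4 - (-3 + 0 - 125/2) - 3330)/(4*(-666 + (-3 + 0 - 125/2))))*(1/446081) = (406114 + (4 - 1*(-131/2) - 3330)/(4*(-666 - 131/2)))*(1/446081) = (406114 + (4 + 131/2 - 3330)/(4*(-1463/2)))*(1/446081) = (406114 + (1/4)*(-2/1463)*(-6521/2))*(1/446081) = (406114 + 6521/5852)*(1/446081) = (2376585649/5852)*(1/446081) = 2376585649/2610466012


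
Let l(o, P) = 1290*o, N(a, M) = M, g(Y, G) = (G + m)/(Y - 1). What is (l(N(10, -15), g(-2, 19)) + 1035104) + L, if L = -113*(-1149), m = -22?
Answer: 1145591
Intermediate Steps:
g(Y, G) = (-22 + G)/(-1 + Y) (g(Y, G) = (G - 22)/(Y - 1) = (-22 + G)/(-1 + Y))
L = 129837
(l(N(10, -15), g(-2, 19)) + 1035104) + L = (1290*(-15) + 1035104) + 129837 = (-19350 + 1035104) + 129837 = 1015754 + 129837 = 1145591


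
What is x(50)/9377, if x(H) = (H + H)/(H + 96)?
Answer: 50/684521 ≈ 7.3044e-5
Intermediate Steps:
x(H) = 2*H/(96 + H) (x(H) = (2*H)/(96 + H) = 2*H/(96 + H))
x(50)/9377 = (2*50/(96 + 50))/9377 = (2*50/146)*(1/9377) = (2*50*(1/146))*(1/9377) = (50/73)*(1/9377) = 50/684521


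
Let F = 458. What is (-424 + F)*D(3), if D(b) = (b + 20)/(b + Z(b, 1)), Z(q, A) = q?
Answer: 391/3 ≈ 130.33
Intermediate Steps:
D(b) = (20 + b)/(2*b) (D(b) = (b + 20)/(b + b) = (20 + b)/((2*b)) = (20 + b)*(1/(2*b)) = (20 + b)/(2*b))
(-424 + F)*D(3) = (-424 + 458)*((1/2)*(20 + 3)/3) = 34*((1/2)*(1/3)*23) = 34*(23/6) = 391/3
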